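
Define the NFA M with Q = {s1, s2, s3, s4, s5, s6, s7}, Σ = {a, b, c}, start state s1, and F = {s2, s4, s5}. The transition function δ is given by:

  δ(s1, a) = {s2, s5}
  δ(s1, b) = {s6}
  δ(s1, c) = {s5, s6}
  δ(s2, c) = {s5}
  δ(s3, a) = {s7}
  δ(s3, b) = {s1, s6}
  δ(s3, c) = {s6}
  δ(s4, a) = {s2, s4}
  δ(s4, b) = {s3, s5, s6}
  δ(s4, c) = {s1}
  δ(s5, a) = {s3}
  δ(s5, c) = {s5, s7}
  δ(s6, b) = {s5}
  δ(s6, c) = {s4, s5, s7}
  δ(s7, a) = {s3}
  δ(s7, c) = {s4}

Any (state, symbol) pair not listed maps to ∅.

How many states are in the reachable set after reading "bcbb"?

3

Start in {s1}.
Read 'b': {s1} → {s6}.
Read 'c': {s6} → {s4, s5, s7}.
Read 'b': {s4, s5, s7} → {s3, s5, s6}.
Read 'b': {s3, s5, s6} → {s1, s5, s6}.
That set has 3 states.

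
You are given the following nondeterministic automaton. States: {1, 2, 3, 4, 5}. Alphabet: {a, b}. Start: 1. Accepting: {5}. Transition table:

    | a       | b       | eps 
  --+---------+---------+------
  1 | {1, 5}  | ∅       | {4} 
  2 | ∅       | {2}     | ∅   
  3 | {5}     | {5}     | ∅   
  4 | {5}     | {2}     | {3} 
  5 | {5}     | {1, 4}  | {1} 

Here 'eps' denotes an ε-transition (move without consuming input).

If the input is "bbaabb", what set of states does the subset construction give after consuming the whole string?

{1, 2, 3, 4, 5}

Start: ε-closure({1}) = {1, 3, 4}.
Read 'b': 1→∅, 3→{5}, 4→{2}; union {2, 5}; ε-closure = {1, 2, 3, 4, 5}.
Read 'b': 1→∅, 2→{2}, 3→{5}, 4→{2}, 5→{1, 4}; union {1, 2, 4, 5}; ε-closure = {1, 2, 3, 4, 5}.
Read 'a': 1→{1, 5}, 2→∅, 3→{5}, 4→{5}, 5→{5}; union {1, 5}; ε-closure = {1, 3, 4, 5}.
Read 'a': 1→{1, 5}, 3→{5}, 4→{5}, 5→{5}; union {1, 5}; ε-closure = {1, 3, 4, 5}.
Read 'b': 1→∅, 3→{5}, 4→{2}, 5→{1, 4}; union {1, 2, 4, 5}; ε-closure = {1, 2, 3, 4, 5}.
Read 'b': 1→∅, 2→{2}, 3→{5}, 4→{2}, 5→{1, 4}; union {1, 2, 4, 5}; ε-closure = {1, 2, 3, 4, 5}.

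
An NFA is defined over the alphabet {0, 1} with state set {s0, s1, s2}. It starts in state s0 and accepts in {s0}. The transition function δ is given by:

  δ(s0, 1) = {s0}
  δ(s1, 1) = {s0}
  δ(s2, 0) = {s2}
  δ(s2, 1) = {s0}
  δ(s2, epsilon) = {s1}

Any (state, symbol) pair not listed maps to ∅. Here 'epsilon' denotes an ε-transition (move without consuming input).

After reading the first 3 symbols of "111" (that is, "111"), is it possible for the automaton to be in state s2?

Start in {s0}.
Read '1': s0→{s0}; now {s0}.
Read '1': s0→{s0}; now {s0}.
Read '1': s0→{s0}; now {s0}.
State s2 is not in {s0}.

No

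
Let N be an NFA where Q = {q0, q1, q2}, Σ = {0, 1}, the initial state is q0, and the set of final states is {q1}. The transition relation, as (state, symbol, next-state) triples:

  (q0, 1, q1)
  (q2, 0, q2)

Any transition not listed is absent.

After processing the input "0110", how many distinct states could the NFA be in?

0

Start in {q0}.
Read '0': q0→∅; now ∅.
The set is empty and remains empty for the remaining 3 symbols.
That set has 0 states.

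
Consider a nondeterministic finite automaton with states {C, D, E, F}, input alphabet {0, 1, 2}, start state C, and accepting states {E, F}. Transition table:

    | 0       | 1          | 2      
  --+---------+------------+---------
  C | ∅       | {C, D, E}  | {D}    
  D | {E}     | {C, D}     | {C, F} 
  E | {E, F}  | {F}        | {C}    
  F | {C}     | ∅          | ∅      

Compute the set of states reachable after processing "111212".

{C, D, F}

Start in {C}.
Read '1': C→{C, D, E}; now {C, D, E}.
Read '1': C→{C, D, E}, D→{C, D}, E→{F}; now {C, D, E, F}.
Read '1': C→{C, D, E}, D→{C, D}, E→{F}, F→∅; now {C, D, E, F}.
Read '2': C→{D}, D→{C, F}, E→{C}, F→∅; now {C, D, F}.
Read '1': C→{C, D, E}, D→{C, D}, F→∅; now {C, D, E}.
Read '2': C→{D}, D→{C, F}, E→{C}; now {C, D, F}.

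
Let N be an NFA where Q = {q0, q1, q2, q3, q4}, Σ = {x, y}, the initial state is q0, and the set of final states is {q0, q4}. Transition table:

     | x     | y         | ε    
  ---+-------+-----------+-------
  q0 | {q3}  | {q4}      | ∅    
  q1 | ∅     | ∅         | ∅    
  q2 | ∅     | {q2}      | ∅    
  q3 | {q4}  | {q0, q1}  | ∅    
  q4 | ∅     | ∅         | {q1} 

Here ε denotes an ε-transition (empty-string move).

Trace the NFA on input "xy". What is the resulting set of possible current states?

Start in {q0}.
Read 'x': q0→{q3}; now {q3}.
Read 'y': q3→{q0, q1}; now {q0, q1}.

{q0, q1}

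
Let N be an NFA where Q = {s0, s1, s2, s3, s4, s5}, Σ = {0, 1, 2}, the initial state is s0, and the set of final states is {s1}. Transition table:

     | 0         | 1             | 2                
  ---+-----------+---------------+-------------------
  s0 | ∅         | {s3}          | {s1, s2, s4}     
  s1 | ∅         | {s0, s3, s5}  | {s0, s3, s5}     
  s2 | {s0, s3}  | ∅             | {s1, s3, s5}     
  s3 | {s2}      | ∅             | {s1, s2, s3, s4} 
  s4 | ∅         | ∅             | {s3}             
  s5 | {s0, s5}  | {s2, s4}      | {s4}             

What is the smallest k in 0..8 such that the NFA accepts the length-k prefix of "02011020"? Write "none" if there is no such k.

none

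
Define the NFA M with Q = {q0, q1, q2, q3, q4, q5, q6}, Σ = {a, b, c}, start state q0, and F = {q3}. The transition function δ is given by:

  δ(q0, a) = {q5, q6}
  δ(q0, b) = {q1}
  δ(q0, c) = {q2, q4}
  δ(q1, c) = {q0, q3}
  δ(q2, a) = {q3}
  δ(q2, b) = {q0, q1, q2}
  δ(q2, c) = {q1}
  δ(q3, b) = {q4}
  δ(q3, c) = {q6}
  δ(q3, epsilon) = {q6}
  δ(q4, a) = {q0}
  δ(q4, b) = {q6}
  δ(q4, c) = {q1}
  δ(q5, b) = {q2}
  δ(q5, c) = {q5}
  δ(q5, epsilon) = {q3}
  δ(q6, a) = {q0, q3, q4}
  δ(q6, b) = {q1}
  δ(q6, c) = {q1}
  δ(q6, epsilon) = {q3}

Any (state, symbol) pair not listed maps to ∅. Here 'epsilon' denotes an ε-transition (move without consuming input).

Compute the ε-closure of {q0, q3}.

{q0, q3, q6}

Begin with {q0, q3}.
ε-move q3 → q6; add q6.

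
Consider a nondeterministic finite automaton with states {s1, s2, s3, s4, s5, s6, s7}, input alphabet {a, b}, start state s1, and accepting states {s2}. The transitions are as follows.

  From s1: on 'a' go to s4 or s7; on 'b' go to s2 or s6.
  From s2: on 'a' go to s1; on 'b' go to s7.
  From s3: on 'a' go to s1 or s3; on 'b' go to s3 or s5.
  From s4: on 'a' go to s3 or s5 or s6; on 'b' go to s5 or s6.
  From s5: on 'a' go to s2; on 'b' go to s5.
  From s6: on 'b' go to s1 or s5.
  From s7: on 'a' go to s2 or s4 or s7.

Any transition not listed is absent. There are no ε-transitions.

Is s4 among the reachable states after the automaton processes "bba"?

Yes

Start in {s1}.
Read 'b': s1→{s2, s6}; now {s2, s6}.
Read 'b': s2→{s7}, s6→{s1, s5}; now {s1, s5, s7}.
Read 'a': s1→{s4, s7}, s5→{s2}, s7→{s2, s4, s7}; now {s2, s4, s7}.
State s4 is in {s2, s4, s7}.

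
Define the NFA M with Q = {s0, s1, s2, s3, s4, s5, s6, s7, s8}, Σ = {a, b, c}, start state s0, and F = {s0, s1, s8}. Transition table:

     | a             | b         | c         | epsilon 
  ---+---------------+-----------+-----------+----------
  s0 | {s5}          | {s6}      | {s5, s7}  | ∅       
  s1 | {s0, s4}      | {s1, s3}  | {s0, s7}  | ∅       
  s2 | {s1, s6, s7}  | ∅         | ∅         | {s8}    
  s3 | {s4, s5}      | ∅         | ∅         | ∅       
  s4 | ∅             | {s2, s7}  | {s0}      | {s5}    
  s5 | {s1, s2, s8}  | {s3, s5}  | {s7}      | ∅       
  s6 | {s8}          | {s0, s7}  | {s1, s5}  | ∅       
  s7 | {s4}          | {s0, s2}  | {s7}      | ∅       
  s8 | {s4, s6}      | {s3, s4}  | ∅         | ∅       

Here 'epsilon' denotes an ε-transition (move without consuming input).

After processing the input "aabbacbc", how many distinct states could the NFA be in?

4

Start in {s0}.
Read 'a': s0→{s5}; now {s5}.
Read 'a': s5→{s1, s2, s8}; now {s1, s2, s8}.
Read 'b': s1→{s1, s3}, s2→∅, s8→{s3, s4}; union {s1, s3, s4}; ε-closure = {s1, s3, s4, s5}.
Read 'b': s1→{s1, s3}, s3→∅, s4→{s2, s7}, s5→{s3, s5}; union {s1, s2, s3, s5, s7}; ε-closure = {s1, s2, s3, s5, s7, s8}.
Read 'a': s1→{s0, s4}, s2→{s1, s6, s7}, s3→{s4, s5}, s5→{s1, s2, s8}, s7→{s4}, s8→{s4, s6}; now {s0, s1, s2, s4, s5, s6, s7, s8}.
Read 'c': s0→{s5, s7}, s1→{s0, s7}, s2→∅, s4→{s0}, s5→{s7}, s6→{s1, s5}, s7→{s7}, s8→∅; now {s0, s1, s5, s7}.
Read 'b': s0→{s6}, s1→{s1, s3}, s5→{s3, s5}, s7→{s0, s2}; union {s0, s1, s2, s3, s5, s6}; ε-closure = {s0, s1, s2, s3, s5, s6, s8}.
Read 'c': s0→{s5, s7}, s1→{s0, s7}, s2→∅, s3→∅, s5→{s7}, s6→{s1, s5}, s8→∅; now {s0, s1, s5, s7}.
That set has 4 states.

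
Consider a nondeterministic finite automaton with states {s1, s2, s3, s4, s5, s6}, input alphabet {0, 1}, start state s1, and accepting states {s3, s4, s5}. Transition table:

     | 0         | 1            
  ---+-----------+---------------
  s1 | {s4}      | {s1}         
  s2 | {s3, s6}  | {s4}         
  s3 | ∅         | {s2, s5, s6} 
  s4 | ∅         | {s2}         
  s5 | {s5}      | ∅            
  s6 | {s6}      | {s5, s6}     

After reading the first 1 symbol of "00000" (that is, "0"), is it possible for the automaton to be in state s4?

Start in {s1}.
Read '0': {s1} → {s4}.
State s4 is in {s4}.

Yes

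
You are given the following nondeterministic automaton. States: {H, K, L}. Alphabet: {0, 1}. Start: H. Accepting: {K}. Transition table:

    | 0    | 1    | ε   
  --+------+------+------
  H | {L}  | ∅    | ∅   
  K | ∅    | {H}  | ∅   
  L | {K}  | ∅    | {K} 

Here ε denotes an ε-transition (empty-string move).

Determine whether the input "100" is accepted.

No

Start in {H}.
Read '1': {H} → ∅.
The set is empty and remains empty for the remaining 2 symbols.
The final set ∅ contains no accepting state.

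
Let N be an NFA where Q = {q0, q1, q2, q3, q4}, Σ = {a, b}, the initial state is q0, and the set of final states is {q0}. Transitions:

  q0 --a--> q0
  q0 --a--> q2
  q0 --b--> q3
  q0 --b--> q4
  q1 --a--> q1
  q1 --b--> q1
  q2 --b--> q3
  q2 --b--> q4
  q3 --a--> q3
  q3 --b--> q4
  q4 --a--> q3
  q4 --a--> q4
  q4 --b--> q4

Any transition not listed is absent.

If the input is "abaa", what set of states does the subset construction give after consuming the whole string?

{q3, q4}

Start in {q0}.
Read 'a': {q0} → {q0, q2}.
Read 'b': {q0, q2} → {q3, q4}.
Read 'a': {q3, q4} → {q3, q4}.
Read 'a': {q3, q4} → {q3, q4}.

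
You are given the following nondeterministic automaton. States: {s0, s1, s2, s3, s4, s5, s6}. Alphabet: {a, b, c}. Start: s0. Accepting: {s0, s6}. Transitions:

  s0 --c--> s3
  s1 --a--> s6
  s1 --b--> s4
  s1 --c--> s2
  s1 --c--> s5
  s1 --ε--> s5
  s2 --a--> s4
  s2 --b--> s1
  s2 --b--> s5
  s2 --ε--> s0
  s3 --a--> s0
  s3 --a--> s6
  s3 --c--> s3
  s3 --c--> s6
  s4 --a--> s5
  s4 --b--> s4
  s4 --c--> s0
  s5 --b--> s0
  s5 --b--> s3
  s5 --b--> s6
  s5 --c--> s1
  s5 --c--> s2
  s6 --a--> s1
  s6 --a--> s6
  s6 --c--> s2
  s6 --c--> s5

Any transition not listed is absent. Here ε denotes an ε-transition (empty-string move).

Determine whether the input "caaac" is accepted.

Yes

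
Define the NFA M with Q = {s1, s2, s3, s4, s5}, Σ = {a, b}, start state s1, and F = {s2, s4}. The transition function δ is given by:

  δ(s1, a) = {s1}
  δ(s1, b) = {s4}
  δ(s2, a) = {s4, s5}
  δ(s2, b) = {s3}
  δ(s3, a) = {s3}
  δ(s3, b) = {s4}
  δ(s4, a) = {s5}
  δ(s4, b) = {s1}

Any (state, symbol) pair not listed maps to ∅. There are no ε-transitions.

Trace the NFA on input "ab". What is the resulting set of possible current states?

Start in {s1}.
Read 'a': s1→{s1}; now {s1}.
Read 'b': s1→{s4}; now {s4}.

{s4}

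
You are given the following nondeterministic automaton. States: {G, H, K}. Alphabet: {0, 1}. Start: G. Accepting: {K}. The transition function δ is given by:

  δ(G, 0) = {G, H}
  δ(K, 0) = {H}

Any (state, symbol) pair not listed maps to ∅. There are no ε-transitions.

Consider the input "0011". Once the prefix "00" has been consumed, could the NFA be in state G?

Yes

Start in {G}.
Read '0': G→{G, H}; now {G, H}.
Read '0': G→{G, H}, H→∅; now {G, H}.
State G is in {G, H}.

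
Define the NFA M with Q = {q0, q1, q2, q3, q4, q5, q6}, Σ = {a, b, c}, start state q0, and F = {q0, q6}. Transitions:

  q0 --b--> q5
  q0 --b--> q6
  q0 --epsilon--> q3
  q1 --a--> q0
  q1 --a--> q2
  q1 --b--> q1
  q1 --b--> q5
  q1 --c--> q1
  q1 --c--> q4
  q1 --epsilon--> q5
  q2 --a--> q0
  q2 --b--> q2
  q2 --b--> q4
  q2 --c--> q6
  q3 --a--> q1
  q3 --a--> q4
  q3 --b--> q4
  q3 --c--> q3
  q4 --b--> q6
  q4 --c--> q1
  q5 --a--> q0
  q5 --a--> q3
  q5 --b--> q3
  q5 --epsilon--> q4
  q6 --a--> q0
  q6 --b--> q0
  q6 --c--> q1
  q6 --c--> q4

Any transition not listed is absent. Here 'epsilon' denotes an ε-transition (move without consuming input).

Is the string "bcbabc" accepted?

Yes

Start: ε-closure({q0}) = {q0, q3}.
Read 'b': {q0, q3} → {q4, q5, q6}.
Read 'c': {q4, q5, q6} → {q1, q4, q5}.
Read 'b': {q1, q4, q5} → {q1, q3, q4, q5, q6}.
Read 'a': {q1, q3, q4, q5, q6} → {q0, q1, q2, q3, q4, q5}.
Read 'b': {q0, q1, q2, q3, q4, q5} → {q1, q2, q3, q4, q5, q6}.
Read 'c': {q1, q2, q3, q4, q5, q6} → {q1, q3, q4, q5, q6}.
The final set {q1, q3, q4, q5, q6} contains the accepting state q6.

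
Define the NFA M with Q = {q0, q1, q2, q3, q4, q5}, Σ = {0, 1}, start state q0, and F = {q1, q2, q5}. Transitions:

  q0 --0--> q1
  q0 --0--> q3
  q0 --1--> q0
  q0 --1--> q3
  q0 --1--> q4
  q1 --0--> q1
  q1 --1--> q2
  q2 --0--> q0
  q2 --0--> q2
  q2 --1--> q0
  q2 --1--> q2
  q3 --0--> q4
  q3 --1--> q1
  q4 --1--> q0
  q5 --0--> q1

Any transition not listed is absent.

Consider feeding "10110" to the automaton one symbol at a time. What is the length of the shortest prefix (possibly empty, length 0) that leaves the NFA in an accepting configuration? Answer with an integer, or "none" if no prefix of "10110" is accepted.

2

Start in {q0}.
Read '1': {q0} → {q0, q3, q4}.
Read '0': {q0, q3, q4} → {q1, q3, q4}.
None of the earlier sets intersect F, but {q1, q3, q4} does.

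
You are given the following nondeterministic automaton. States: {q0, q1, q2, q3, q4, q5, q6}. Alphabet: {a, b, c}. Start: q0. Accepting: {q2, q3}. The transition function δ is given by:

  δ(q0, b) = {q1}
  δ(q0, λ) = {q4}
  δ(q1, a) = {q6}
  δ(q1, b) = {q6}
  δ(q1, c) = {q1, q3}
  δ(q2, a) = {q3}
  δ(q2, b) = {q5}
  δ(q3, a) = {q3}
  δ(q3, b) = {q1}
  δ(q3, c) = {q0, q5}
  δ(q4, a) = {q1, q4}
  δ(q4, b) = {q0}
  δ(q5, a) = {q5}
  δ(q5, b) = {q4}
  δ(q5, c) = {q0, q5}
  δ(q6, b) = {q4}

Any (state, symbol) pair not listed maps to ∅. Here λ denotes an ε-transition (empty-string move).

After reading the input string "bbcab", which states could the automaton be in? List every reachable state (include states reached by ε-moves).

{q1, q4}

Start: ε-closure({q0}) = {q0, q4}.
Read 'b': q0→{q1}, q4→{q0}; union {q0, q1}; ε-closure = {q0, q1, q4}.
Read 'b': q0→{q1}, q1→{q6}, q4→{q0}; union {q0, q1, q6}; ε-closure = {q0, q1, q4, q6}.
Read 'c': q0→∅, q1→{q1, q3}, q4→∅, q6→∅; now {q1, q3}.
Read 'a': q1→{q6}, q3→{q3}; now {q3, q6}.
Read 'b': q3→{q1}, q6→{q4}; now {q1, q4}.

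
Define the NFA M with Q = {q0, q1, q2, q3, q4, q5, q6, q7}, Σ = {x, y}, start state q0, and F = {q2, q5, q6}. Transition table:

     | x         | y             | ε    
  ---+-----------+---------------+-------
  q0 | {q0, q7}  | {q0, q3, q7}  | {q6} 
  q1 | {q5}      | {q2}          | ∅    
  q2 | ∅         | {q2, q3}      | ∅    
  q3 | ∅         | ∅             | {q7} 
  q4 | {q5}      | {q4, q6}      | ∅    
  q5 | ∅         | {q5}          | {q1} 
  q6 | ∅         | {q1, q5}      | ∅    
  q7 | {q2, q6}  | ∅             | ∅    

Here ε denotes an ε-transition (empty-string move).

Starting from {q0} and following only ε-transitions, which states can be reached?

{q0, q6}

Begin with {q0}.
ε-move q0 → q6; add q6.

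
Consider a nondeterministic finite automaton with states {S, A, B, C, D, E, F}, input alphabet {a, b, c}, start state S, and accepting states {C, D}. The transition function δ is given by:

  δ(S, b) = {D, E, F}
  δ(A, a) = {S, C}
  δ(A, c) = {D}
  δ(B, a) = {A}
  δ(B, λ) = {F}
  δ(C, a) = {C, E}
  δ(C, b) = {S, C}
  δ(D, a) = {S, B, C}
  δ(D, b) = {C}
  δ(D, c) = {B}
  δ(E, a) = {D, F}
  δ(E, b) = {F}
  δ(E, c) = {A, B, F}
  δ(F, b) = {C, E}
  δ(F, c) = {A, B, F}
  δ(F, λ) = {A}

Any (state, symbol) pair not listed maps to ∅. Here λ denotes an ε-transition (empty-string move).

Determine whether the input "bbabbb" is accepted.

Start in {S}.
Read 'b': {S} → {A, D, E, F}.
Read 'b': {A, D, E, F} → {A, C, E, F}.
Read 'a': {A, C, E, F} → {S, A, C, D, E, F}.
Read 'b': {S, A, C, D, E, F} → {S, A, C, D, E, F}.
Read 'b': {S, A, C, D, E, F} → {S, A, C, D, E, F}.
Read 'b': {S, A, C, D, E, F} → {S, A, C, D, E, F}.
The final set {S, A, C, D, E, F} contains the accepting states C, D.

Yes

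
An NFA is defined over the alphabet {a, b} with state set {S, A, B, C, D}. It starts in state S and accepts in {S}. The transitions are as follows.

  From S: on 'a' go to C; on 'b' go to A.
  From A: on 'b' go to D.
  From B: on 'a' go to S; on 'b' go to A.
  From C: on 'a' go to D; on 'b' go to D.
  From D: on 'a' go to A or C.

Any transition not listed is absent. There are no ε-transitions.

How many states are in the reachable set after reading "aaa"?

2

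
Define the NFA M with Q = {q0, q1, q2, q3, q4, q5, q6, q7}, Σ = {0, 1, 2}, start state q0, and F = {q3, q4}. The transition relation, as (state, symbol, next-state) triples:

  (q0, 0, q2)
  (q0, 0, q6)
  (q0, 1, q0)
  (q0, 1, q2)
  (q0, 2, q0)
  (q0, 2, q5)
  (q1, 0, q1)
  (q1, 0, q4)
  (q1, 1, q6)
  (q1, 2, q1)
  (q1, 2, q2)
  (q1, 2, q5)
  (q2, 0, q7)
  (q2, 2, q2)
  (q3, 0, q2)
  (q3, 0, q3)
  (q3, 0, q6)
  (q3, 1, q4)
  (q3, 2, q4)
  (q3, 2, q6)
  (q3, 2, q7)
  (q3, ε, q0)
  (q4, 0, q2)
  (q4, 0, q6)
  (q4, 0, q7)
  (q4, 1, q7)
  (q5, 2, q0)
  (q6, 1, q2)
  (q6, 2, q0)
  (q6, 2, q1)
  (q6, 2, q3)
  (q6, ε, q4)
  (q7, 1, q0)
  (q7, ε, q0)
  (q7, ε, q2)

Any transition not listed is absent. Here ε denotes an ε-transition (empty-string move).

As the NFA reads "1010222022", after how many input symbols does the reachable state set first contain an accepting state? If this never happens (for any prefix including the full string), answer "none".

2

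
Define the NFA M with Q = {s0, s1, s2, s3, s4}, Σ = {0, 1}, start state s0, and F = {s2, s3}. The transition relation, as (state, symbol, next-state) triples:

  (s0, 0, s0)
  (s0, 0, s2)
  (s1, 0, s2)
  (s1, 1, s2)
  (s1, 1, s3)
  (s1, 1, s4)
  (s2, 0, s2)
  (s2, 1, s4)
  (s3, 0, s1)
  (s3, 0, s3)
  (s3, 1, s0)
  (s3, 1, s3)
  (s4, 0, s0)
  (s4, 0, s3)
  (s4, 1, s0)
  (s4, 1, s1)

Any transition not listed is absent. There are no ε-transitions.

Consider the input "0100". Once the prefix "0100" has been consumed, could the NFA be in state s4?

Start in {s0}.
Read '0': {s0} → {s0, s2}.
Read '1': {s0, s2} → {s4}.
Read '0': {s4} → {s0, s3}.
Read '0': {s0, s3} → {s0, s1, s2, s3}.
State s4 is not in {s0, s1, s2, s3}.

No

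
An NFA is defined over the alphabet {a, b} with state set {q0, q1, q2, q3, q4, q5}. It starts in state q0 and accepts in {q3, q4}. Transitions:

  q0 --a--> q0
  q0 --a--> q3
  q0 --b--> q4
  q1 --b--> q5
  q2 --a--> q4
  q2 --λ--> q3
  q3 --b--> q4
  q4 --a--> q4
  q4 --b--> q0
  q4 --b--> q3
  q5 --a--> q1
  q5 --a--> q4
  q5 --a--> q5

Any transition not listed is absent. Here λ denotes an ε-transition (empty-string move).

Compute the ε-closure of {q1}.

{q1}

Begin with {q1}.
No ε-moves leave this set, so the closure equals the set itself.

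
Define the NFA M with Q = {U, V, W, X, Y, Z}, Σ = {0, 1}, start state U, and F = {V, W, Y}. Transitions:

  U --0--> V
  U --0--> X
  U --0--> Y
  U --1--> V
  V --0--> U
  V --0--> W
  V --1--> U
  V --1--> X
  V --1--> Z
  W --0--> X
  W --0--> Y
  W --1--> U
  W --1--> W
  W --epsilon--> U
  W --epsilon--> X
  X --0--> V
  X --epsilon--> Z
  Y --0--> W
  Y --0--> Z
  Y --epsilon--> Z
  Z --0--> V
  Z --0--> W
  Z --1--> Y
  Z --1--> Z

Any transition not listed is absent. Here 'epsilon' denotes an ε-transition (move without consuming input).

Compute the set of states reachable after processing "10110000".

Start in {U}.
Read '1': {U} → {V}.
Read '0': {V} → {U, W, X, Z}.
Read '1': {U, W, X, Z} → {U, V, W, X, Y, Z}.
Read '1': {U, V, W, X, Y, Z} → {U, V, W, X, Y, Z}.
Read '0': {U, V, W, X, Y, Z} → {U, V, W, X, Y, Z}.
Read '0': {U, V, W, X, Y, Z} → {U, V, W, X, Y, Z}.
Read '0': {U, V, W, X, Y, Z} → {U, V, W, X, Y, Z}.
Read '0': {U, V, W, X, Y, Z} → {U, V, W, X, Y, Z}.

{U, V, W, X, Y, Z}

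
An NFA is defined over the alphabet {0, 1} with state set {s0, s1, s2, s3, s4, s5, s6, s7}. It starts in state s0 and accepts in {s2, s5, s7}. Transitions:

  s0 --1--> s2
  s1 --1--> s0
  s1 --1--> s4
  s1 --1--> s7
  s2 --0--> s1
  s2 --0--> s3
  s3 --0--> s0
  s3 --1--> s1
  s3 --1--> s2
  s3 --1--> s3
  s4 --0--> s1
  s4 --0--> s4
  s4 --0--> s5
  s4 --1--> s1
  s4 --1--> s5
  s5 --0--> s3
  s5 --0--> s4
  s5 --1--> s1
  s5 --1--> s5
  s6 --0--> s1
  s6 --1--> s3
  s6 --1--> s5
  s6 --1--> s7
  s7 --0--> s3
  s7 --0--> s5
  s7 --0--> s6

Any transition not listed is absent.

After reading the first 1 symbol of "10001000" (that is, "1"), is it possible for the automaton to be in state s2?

Start in {s0}.
Read '1': s0→{s2}; now {s2}.
State s2 is in {s2}.

Yes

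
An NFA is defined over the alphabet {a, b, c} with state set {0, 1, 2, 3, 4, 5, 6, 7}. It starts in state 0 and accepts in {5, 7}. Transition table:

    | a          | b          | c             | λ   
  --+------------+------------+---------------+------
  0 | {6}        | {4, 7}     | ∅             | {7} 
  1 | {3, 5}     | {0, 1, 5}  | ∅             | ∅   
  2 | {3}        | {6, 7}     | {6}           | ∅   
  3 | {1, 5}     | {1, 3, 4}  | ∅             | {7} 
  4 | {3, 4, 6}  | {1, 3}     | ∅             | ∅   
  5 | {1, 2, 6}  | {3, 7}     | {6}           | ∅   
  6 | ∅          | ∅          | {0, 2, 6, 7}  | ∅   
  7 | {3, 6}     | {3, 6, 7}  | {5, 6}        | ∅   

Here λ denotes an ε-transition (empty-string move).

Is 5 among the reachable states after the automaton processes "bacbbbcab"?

Start: ε-closure({0}) = {0, 7}.
Read 'b': 0→{4, 7}, 7→{3, 6, 7}; now {3, 4, 6, 7}.
Read 'a': 3→{1, 5}, 4→{3, 4, 6}, 6→∅, 7→{3, 6}; union {1, 3, 4, 5, 6}; ε-closure = {1, 3, 4, 5, 6, 7}.
Read 'c': 1→∅, 3→∅, 4→∅, 5→{6}, 6→{0, 2, 6, 7}, 7→{5, 6}; now {0, 2, 5, 6, 7}.
Read 'b': 0→{4, 7}, 2→{6, 7}, 5→{3, 7}, 6→∅, 7→{3, 6, 7}; now {3, 4, 6, 7}.
Read 'b': 3→{1, 3, 4}, 4→{1, 3}, 6→∅, 7→{3, 6, 7}; now {1, 3, 4, 6, 7}.
Read 'b': 1→{0, 1, 5}, 3→{1, 3, 4}, 4→{1, 3}, 6→∅, 7→{3, 6, 7}; now {0, 1, 3, 4, 5, 6, 7}.
Read 'c': 0→∅, 1→∅, 3→∅, 4→∅, 5→{6}, 6→{0, 2, 6, 7}, 7→{5, 6}; now {0, 2, 5, 6, 7}.
Read 'a': 0→{6}, 2→{3}, 5→{1, 2, 6}, 6→∅, 7→{3, 6}; union {1, 2, 3, 6}; ε-closure = {1, 2, 3, 6, 7}.
Read 'b': 1→{0, 1, 5}, 2→{6, 7}, 3→{1, 3, 4}, 6→∅, 7→{3, 6, 7}; now {0, 1, 3, 4, 5, 6, 7}.
State 5 is in {0, 1, 3, 4, 5, 6, 7}.

Yes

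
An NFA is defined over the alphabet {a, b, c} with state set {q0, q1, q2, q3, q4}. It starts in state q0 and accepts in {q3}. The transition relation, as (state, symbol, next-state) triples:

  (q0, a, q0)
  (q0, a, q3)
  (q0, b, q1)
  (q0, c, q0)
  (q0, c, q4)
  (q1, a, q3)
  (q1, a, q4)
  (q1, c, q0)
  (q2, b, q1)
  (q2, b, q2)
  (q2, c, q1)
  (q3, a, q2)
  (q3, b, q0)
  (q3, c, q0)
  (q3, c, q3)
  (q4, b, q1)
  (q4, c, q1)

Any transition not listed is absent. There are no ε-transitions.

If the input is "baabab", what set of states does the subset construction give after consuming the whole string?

Start in {q0}.
Read 'b': {q0} → {q1}.
Read 'a': {q1} → {q3, q4}.
Read 'a': {q3, q4} → {q2}.
Read 'b': {q2} → {q1, q2}.
Read 'a': {q1, q2} → {q3, q4}.
Read 'b': {q3, q4} → {q0, q1}.

{q0, q1}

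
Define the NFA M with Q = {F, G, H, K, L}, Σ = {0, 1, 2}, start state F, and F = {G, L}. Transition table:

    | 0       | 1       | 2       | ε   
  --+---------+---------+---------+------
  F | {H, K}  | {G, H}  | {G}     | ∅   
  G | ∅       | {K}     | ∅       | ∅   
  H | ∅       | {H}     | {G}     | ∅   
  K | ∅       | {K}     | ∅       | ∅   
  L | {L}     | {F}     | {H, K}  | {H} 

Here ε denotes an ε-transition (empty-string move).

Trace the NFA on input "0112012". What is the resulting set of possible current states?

∅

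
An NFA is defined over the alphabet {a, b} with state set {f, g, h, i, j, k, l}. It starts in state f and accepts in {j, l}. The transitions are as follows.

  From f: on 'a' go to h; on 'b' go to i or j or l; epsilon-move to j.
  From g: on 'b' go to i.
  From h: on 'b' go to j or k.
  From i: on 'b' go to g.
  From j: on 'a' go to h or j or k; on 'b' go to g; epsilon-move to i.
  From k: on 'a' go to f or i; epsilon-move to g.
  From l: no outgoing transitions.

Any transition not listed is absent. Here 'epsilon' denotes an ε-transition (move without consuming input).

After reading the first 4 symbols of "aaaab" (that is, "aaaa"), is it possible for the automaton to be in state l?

No

Start: ε-closure({f}) = {f, i, j}.
Read 'a': {f, i, j} → {g, h, i, j, k}.
Read 'a': {g, h, i, j, k} → {f, g, h, i, j, k}.
Read 'a': {f, g, h, i, j, k} → {f, g, h, i, j, k}.
Read 'a': {f, g, h, i, j, k} → {f, g, h, i, j, k}.
State l is not in {f, g, h, i, j, k}.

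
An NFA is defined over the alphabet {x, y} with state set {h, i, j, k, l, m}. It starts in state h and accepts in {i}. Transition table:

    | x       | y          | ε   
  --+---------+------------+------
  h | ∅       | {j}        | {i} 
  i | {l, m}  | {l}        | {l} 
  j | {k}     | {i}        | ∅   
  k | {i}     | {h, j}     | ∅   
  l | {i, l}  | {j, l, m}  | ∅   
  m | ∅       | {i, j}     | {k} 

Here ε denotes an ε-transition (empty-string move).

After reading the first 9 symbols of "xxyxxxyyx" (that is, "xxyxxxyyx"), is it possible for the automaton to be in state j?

No

Start: ε-closure({h}) = {h, i, l}.
Read 'x': h→∅, i→{l, m}, l→{i, l}; union {i, l, m}; ε-closure = {i, k, l, m}.
Read 'x': i→{l, m}, k→{i}, l→{i, l}, m→∅; union {i, l, m}; ε-closure = {i, k, l, m}.
Read 'y': i→{l}, k→{h, j}, l→{j, l, m}, m→{i, j}; union {h, i, j, l, m}; ε-closure = {h, i, j, k, l, m}.
Read 'x': h→∅, i→{l, m}, j→{k}, k→{i}, l→{i, l}, m→∅; now {i, k, l, m}.
Read 'x': i→{l, m}, k→{i}, l→{i, l}, m→∅; union {i, l, m}; ε-closure = {i, k, l, m}.
Read 'x': i→{l, m}, k→{i}, l→{i, l}, m→∅; union {i, l, m}; ε-closure = {i, k, l, m}.
Read 'y': i→{l}, k→{h, j}, l→{j, l, m}, m→{i, j}; union {h, i, j, l, m}; ε-closure = {h, i, j, k, l, m}.
Read 'y': h→{j}, i→{l}, j→{i}, k→{h, j}, l→{j, l, m}, m→{i, j}; union {h, i, j, l, m}; ε-closure = {h, i, j, k, l, m}.
Read 'x': h→∅, i→{l, m}, j→{k}, k→{i}, l→{i, l}, m→∅; now {i, k, l, m}.
State j is not in {i, k, l, m}.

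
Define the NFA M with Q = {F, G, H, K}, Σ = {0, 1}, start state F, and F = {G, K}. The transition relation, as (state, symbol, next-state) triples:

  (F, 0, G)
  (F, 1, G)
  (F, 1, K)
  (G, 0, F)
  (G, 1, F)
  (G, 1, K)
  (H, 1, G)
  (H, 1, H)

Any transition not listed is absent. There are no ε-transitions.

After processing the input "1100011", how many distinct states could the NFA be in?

Start in {F}.
Read '1': F→{G, K}; now {G, K}.
Read '1': G→{F, K}, K→∅; now {F, K}.
Read '0': F→{G}, K→∅; now {G}.
Read '0': G→{F}; now {F}.
Read '0': F→{G}; now {G}.
Read '1': G→{F, K}; now {F, K}.
Read '1': F→{G, K}, K→∅; now {G, K}.
That set has 2 states.

2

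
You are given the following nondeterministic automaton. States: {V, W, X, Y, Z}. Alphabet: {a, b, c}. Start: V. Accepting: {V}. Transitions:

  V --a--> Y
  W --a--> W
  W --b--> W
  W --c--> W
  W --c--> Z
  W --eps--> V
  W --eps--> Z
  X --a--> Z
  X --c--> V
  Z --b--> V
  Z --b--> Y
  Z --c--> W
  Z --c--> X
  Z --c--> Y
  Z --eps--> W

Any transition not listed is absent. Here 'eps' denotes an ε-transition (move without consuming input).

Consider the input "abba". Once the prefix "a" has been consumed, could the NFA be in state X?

Start in {V}.
Read 'a': V→{Y}; now {Y}.
State X is not in {Y}.

No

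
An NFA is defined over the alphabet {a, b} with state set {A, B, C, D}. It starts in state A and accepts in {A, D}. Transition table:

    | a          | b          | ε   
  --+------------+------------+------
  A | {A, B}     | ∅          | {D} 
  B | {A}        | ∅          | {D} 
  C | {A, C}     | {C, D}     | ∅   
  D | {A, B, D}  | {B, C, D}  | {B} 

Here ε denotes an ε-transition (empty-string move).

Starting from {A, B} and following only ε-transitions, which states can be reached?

Begin with {A, B}.
ε-move A → D; add D.

{A, B, D}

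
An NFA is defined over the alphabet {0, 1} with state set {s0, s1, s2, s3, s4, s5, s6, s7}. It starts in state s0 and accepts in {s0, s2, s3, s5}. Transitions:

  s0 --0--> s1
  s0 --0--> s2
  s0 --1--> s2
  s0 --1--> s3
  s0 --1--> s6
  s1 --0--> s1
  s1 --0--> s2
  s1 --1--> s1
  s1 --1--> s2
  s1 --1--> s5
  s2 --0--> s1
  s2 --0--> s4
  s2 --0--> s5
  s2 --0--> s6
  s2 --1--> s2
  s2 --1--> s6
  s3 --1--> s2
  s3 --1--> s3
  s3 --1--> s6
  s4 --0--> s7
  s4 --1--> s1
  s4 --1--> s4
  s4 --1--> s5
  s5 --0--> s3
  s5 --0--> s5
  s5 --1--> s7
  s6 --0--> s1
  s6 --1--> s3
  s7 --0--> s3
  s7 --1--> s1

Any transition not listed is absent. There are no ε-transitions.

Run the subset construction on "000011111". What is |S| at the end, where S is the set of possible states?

Start in {s0}.
Read '0': s0→{s1, s2}; now {s1, s2}.
Read '0': s1→{s1, s2}, s2→{s1, s4, s5, s6}; now {s1, s2, s4, s5, s6}.
Read '0': s1→{s1, s2}, s2→{s1, s4, s5, s6}, s4→{s7}, s5→{s3, s5}, s6→{s1}; now {s1, s2, s3, s4, s5, s6, s7}.
Read '0': s1→{s1, s2}, s2→{s1, s4, s5, s6}, s3→∅, s4→{s7}, s5→{s3, s5}, s6→{s1}, s7→{s3}; now {s1, s2, s3, s4, s5, s6, s7}.
Read '1': s1→{s1, s2, s5}, s2→{s2, s6}, s3→{s2, s3, s6}, s4→{s1, s4, s5}, s5→{s7}, s6→{s3}, s7→{s1}; now {s1, s2, s3, s4, s5, s6, s7}.
Read '1': s1→{s1, s2, s5}, s2→{s2, s6}, s3→{s2, s3, s6}, s4→{s1, s4, s5}, s5→{s7}, s6→{s3}, s7→{s1}; now {s1, s2, s3, s4, s5, s6, s7}.
Read '1': s1→{s1, s2, s5}, s2→{s2, s6}, s3→{s2, s3, s6}, s4→{s1, s4, s5}, s5→{s7}, s6→{s3}, s7→{s1}; now {s1, s2, s3, s4, s5, s6, s7}.
Read '1': s1→{s1, s2, s5}, s2→{s2, s6}, s3→{s2, s3, s6}, s4→{s1, s4, s5}, s5→{s7}, s6→{s3}, s7→{s1}; now {s1, s2, s3, s4, s5, s6, s7}.
Read '1': s1→{s1, s2, s5}, s2→{s2, s6}, s3→{s2, s3, s6}, s4→{s1, s4, s5}, s5→{s7}, s6→{s3}, s7→{s1}; now {s1, s2, s3, s4, s5, s6, s7}.
That set has 7 states.

7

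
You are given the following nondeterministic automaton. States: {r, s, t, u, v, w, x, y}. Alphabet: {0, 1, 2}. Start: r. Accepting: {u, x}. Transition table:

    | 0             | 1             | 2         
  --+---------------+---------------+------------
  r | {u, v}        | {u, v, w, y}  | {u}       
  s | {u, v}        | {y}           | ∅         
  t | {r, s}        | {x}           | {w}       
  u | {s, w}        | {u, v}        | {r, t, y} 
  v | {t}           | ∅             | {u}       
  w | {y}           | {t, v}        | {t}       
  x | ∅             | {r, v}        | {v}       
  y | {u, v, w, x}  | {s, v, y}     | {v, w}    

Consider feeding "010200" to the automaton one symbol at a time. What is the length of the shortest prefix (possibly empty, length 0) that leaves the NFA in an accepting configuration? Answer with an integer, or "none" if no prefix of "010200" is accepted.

1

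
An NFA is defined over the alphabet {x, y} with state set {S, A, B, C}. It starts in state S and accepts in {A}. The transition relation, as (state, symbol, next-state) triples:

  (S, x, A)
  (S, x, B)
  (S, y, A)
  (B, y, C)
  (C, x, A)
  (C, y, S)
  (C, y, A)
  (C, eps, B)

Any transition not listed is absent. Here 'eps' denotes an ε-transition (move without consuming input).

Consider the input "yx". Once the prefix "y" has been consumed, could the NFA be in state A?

Start in {S}.
Read 'y': S→{A}; now {A}.
State A is in {A}.

Yes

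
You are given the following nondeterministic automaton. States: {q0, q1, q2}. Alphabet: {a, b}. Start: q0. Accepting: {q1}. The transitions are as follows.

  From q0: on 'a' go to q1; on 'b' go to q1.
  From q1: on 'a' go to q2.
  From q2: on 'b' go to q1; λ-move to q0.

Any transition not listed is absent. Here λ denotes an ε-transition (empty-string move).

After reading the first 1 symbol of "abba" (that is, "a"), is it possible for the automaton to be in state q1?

Yes

Start in {q0}.
Read 'a': {q0} → {q1}.
State q1 is in {q1}.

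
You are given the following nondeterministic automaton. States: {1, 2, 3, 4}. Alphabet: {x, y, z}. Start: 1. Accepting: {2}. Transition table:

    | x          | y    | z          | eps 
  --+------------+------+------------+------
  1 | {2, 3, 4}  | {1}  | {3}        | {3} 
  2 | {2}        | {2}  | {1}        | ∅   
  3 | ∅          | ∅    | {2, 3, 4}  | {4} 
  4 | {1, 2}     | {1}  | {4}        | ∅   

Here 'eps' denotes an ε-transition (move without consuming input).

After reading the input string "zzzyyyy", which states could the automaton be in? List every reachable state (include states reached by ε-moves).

Start: ε-closure({1}) = {1, 3, 4}.
Read 'z': {1, 3, 4} → {2, 3, 4}.
Read 'z': {2, 3, 4} → {1, 2, 3, 4}.
Read 'z': {1, 2, 3, 4} → {1, 2, 3, 4}.
Read 'y': {1, 2, 3, 4} → {1, 2, 3, 4}.
Read 'y': {1, 2, 3, 4} → {1, 2, 3, 4}.
Read 'y': {1, 2, 3, 4} → {1, 2, 3, 4}.
Read 'y': {1, 2, 3, 4} → {1, 2, 3, 4}.

{1, 2, 3, 4}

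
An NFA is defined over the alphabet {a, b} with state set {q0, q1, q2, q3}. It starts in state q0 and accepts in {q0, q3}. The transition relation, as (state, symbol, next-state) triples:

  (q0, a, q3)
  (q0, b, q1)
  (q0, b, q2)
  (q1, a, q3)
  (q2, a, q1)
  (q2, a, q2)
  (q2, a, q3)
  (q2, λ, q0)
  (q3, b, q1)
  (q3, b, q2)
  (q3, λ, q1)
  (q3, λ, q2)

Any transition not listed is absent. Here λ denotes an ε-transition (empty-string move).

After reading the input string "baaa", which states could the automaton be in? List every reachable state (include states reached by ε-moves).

Start in {q0}.
Read 'b': q0→{q1, q2}; union {q1, q2}; ε-closure = {q0, q1, q2}.
Read 'a': q0→{q3}, q1→{q3}, q2→{q1, q2, q3}; union {q1, q2, q3}; ε-closure = {q0, q1, q2, q3}.
Read 'a': q0→{q3}, q1→{q3}, q2→{q1, q2, q3}, q3→∅; union {q1, q2, q3}; ε-closure = {q0, q1, q2, q3}.
Read 'a': q0→{q3}, q1→{q3}, q2→{q1, q2, q3}, q3→∅; union {q1, q2, q3}; ε-closure = {q0, q1, q2, q3}.

{q0, q1, q2, q3}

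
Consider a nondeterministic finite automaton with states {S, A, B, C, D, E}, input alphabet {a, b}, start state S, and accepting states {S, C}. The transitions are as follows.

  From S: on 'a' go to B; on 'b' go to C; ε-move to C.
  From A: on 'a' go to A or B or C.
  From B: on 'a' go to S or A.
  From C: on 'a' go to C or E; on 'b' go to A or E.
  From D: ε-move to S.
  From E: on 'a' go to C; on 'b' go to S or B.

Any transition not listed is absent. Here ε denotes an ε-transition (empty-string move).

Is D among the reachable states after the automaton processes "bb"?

No

Start: ε-closure({S}) = {S, C}.
Read 'b': S→{C}, C→{A, E}; now {A, C, E}.
Read 'b': A→∅, C→{A, E}, E→{S, B}; union {S, A, B, E}; ε-closure = {S, A, B, C, E}.
State D is not in {S, A, B, C, E}.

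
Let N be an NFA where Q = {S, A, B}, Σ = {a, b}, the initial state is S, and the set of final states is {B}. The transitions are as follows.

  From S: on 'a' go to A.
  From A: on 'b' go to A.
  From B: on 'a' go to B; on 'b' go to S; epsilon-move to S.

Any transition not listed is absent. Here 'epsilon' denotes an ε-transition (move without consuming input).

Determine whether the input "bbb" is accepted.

Start in {S}.
Read 'b': S→∅; now ∅.
The set is empty and remains empty for the remaining 2 symbols.
The final set ∅ contains no accepting state.

No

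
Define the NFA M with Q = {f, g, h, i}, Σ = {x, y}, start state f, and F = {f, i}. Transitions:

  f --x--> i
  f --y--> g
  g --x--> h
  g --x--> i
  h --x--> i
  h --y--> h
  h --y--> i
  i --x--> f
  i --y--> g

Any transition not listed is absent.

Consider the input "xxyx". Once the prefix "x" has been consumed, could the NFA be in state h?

Start in {f}.
Read 'x': f→{i}; now {i}.
State h is not in {i}.

No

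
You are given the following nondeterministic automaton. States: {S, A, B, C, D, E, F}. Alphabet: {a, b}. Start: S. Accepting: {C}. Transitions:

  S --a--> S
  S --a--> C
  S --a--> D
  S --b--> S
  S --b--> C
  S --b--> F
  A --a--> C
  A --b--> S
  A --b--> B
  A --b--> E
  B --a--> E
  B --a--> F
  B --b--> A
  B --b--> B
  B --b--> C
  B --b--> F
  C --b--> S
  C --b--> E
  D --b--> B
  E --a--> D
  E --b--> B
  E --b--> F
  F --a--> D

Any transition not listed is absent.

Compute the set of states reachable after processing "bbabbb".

{S, A, B, C, E, F}

Start in {S}.
Read 'b': {S} → {S, C, F}.
Read 'b': {S, C, F} → {S, C, E, F}.
Read 'a': {S, C, E, F} → {S, C, D}.
Read 'b': {S, C, D} → {S, B, C, E, F}.
Read 'b': {S, B, C, E, F} → {S, A, B, C, E, F}.
Read 'b': {S, A, B, C, E, F} → {S, A, B, C, E, F}.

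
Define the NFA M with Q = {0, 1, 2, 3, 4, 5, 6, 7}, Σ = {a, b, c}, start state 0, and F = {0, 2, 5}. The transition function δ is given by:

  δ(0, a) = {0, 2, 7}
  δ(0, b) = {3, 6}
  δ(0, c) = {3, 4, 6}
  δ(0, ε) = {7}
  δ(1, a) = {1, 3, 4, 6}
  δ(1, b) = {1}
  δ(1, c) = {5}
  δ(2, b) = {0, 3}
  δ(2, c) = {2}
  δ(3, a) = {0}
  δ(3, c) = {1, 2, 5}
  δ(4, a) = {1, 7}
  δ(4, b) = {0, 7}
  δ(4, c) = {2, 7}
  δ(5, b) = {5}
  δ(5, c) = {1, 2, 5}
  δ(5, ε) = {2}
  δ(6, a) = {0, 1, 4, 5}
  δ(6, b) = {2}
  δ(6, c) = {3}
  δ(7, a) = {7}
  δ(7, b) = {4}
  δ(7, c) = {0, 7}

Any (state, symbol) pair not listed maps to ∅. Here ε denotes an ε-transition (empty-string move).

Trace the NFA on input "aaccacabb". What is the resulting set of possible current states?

{0, 1, 2, 3, 4, 5, 6, 7}

Start: ε-closure({0}) = {0, 7}.
Read 'a': 0→{0, 2, 7}, 7→{7}; now {0, 2, 7}.
Read 'a': 0→{0, 2, 7}, 2→∅, 7→{7}; now {0, 2, 7}.
Read 'c': 0→{3, 4, 6}, 2→{2}, 7→{0, 7}; now {0, 2, 3, 4, 6, 7}.
Read 'c': 0→{3, 4, 6}, 2→{2}, 3→{1, 2, 5}, 4→{2, 7}, 6→{3}, 7→{0, 7}; now {0, 1, 2, 3, 4, 5, 6, 7}.
Read 'a': 0→{0, 2, 7}, 1→{1, 3, 4, 6}, 2→∅, 3→{0}, 4→{1, 7}, 5→∅, 6→{0, 1, 4, 5}, 7→{7}; now {0, 1, 2, 3, 4, 5, 6, 7}.
Read 'c': 0→{3, 4, 6}, 1→{5}, 2→{2}, 3→{1, 2, 5}, 4→{2, 7}, 5→{1, 2, 5}, 6→{3}, 7→{0, 7}; now {0, 1, 2, 3, 4, 5, 6, 7}.
Read 'a': 0→{0, 2, 7}, 1→{1, 3, 4, 6}, 2→∅, 3→{0}, 4→{1, 7}, 5→∅, 6→{0, 1, 4, 5}, 7→{7}; now {0, 1, 2, 3, 4, 5, 6, 7}.
Read 'b': 0→{3, 6}, 1→{1}, 2→{0, 3}, 3→∅, 4→{0, 7}, 5→{5}, 6→{2}, 7→{4}; now {0, 1, 2, 3, 4, 5, 6, 7}.
Read 'b': 0→{3, 6}, 1→{1}, 2→{0, 3}, 3→∅, 4→{0, 7}, 5→{5}, 6→{2}, 7→{4}; now {0, 1, 2, 3, 4, 5, 6, 7}.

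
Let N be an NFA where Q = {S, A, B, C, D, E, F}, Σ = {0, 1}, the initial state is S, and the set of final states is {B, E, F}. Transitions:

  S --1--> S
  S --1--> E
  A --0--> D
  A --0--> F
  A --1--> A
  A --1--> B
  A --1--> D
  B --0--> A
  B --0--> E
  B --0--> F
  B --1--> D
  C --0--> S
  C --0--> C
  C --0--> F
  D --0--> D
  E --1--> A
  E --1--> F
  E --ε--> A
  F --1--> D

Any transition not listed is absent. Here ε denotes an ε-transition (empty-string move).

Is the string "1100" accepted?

Yes

Start in {S}.
Read '1': {S} → {S, A, E}.
Read '1': {S, A, E} → {S, A, B, D, E, F}.
Read '0': {S, A, B, D, E, F} → {A, D, E, F}.
Read '0': {A, D, E, F} → {D, F}.
The final set {D, F} contains the accepting state F.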